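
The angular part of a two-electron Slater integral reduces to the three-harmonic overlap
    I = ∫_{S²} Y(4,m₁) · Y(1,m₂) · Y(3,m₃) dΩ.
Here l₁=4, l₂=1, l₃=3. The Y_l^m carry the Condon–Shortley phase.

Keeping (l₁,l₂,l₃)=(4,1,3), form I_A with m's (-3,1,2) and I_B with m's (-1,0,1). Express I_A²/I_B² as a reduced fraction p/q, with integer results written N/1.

Same 4,1,3: normalisation and zero-m 3j drop out of the ratio.
A: Δ: 2! 6! 0! / 9! → 1/252; sum: t=2:+1/240 = 1/240; 3j²(4 1 3; -3 1 2) = Δ·Π!·Σ² = 1/12  (sign -1)
B: Δ: 2! 6! 0! / 9! → 1/252; sum: t=1:−1/48 = -1/48; 3j²(4 1 3; -1 0 1) = Δ·Π!·Σ² = 5/84  (sign -1)
I_A²/I_B² = (1/12)/(5/84) = 7/5

7/5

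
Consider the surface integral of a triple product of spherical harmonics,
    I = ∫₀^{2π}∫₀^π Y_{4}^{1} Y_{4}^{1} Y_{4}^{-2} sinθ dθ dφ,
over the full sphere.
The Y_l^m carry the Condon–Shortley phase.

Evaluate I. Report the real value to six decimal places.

0.144370

Rules hold: Σm=0, L=12 even, 0≤4≤8.
N = 9·9·9 = 729
Δ = 4!·4!·4!/13! = 1/450450
Racah Σ t=0..4: t=0:+1/13824 t=1:−1/216 t=2:+1/64 t=3:−1/216 t=4:+1/13824 = 5/768
⇒ 3j(4 4 4; 0 0 0)² = 18/1001, sgn +1
Racah Σ t=1..3: t=1:−1/576 t=2:+1/144 t=3:−1/576 = 1/288
⇒ 3j(4 4 4; 1 1 -2)² = 20/1001, sgn +1
4πI² = N·(3j₀)²·(3jₘ)² = 262440/1002001
I = +1·√(0.261916/4π) = 0.14436968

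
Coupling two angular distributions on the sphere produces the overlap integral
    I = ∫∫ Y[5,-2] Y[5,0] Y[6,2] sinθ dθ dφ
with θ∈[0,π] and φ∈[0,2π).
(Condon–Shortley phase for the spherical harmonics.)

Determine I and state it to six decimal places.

-0.043391

m-sum 0 ✓  L=16 even ✓  0≤6≤10 ✓
Π(2lᵢ+1) = 11×11×13 = 1573
triangle coeff Δ(5,5,6) = 1/28588560
Σ_t [0,4]: t=0:+1/345600 t=1:−1/13824 t=2:+1/5184 t=3:−1/13824 t=4:+1/345600 = 7/129600
(3j)²=80/7293 [(5 5 6; 0 0 0)], sign=+1
Σ_t [1,4]: t=1:−1/207360 t=2:+1/17280 t=3:−1/13824 t=4:+1/103680 = -1/103680
(3j)²=10/7293 [(5 5 6; -2 0 2)], sign=-1
⇒ 4πI² = 800/33813
I = (-1)√(800/33813/(4π)) = -0.04339086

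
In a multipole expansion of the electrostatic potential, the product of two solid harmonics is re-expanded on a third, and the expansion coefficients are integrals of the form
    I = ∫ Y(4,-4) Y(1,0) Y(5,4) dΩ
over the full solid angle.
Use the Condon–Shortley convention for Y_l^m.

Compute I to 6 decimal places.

m-sum 0 ✓  L=10 even ✓  3≤5≤5 ✓
Π(2lᵢ+1) = 9×3×11 = 297
triangle coeff Δ(4,1,5) = 1/495
Σ_t [0,0]: t=0:+1/576 = 1/576
(3j)²=5/99 [(4 1 5; 0 0 0)], sign=-1
Σ_t [0,0]: t=0:+1/40320 = 1/40320
(3j)²=1/55 [(4 1 5; -4 0 4)], sign=-1
⇒ 4πI² = 3/11
I = (+1)√(3/11/(4π)) = 0.14731920

0.147319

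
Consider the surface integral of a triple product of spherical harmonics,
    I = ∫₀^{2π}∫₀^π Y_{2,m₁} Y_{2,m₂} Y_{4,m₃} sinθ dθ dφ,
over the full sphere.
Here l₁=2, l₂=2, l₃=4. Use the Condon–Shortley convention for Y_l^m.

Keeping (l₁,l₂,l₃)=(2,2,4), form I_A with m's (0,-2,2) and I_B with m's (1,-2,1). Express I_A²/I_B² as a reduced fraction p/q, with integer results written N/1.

l's match ⇒ only the (l;m) 3-j factors differ between A and B.
A: triangle coeff Δ(2,2,4) = 1/630; Σ_t [0,0]: t=0:+1/96 = 1/96; (3j)²=1/42 [(2 2 4; 0 -2 2)], sign=+1
B: triangle coeff Δ(2,2,4) = 1/630; Σ_t [0,0]: t=0:+1/144 = 1/144; (3j)²=1/126 [(2 2 4; 1 -2 1)], sign=-1
I_A²/I_B² = (1/42)/(1/126) = 3/1

3/1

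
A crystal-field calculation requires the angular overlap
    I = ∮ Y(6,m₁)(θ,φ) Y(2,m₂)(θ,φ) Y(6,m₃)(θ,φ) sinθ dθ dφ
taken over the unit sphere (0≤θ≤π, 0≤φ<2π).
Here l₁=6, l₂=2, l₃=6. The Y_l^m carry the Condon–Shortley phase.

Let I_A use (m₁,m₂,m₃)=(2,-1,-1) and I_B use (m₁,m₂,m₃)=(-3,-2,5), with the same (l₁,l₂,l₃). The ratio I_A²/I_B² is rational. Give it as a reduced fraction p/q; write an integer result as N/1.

Same 6,2,6: normalisation and zero-m 3j drop out of the ratio.
A: Δ: 2! 10! 2! / 15! → 1/90090; sum: t=0:+1/34560 t=1:−1/60480 = 1/80640; 3j²(6 2 6; 2 -1 -1) = Δ·Π!·Σ² = 6/1001  (sign -1)
B: Δ: 2! 10! 2! / 15! → 1/90090; sum: t=0:+1/1451520 = 1/1451520; 3j²(6 2 6; -3 -2 5) = Δ·Π!·Σ² = 1/91  (sign -1)
I_A²/I_B² = (6/1001)/(1/91) = 6/11

6/11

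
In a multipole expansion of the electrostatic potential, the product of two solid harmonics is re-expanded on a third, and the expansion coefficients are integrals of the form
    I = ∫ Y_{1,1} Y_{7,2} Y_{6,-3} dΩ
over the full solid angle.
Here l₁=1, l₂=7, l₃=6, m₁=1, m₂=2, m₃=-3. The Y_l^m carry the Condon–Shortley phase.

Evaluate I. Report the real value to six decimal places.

0.110647

m-sum 0 ✓  L=14 even ✓  6≤6≤8 ✓
Π(2lᵢ+1) = 3×15×13 = 585
triangle coeff Δ(1,7,6) = 1/1365
Σ_t [1,1]: t=1:−1/518400 = -1/518400
(3j)²=7/195 [(1 7 6; 0 0 0)], sign=-1
Σ_t [0,0]: t=0:+1/4354560 = 1/4354560
(3j)²=2/273 [(1 7 6; 1 2 -3)], sign=-1
⇒ 4πI² = 2/13
I = (+1)√(2/13/(4π)) = 0.11064668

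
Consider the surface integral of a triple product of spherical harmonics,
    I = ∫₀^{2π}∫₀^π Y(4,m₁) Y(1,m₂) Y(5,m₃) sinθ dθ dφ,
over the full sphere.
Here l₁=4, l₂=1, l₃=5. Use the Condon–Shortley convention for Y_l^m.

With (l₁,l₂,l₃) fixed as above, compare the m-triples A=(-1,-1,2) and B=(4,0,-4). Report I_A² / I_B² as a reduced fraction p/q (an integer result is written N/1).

7/3

Shared (l₁,l₂,l₃)=(4,1,5): N and (l;000)² cancel in I_A²/I_B².
A: Δ = 0!·8!·2!/11! = 1/495; Racah Σ t=0..0: t=0:+1/1440 = 1/1440; ⇒ 3j(4 1 5; -1 -1 2)² = 7/165, sgn -1
B: Δ = 0!·8!·2!/11! = 1/495; Racah Σ t=0..0: t=0:+1/40320 = 1/40320; ⇒ 3j(4 1 5; 4 0 -4)² = 1/55, sgn -1
I_A²/I_B² = (7/165)/(1/55) = 7/3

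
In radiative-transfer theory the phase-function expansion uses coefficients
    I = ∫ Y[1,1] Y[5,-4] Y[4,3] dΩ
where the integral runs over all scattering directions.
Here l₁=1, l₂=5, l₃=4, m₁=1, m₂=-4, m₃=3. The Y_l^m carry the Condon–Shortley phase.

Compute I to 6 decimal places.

Checks pass: Σm=0; 10 even; l₃=4∈[4,6].
(2·1+1)(2·5+1)(2·4+1) = 297
Δ: 2! 0! 8! / 11! → 1/495
sum: t=1:−1/576 = -1/576
3j²(1 5 4; 0 0 0) = Δ·Π!·Σ² = 5/99  (sign -1)
sum: t=0:+1/10080 = 1/10080
3j²(1 5 4; 1 -4 3) = Δ·Π!·Σ² = 4/55  (sign -1)
combine: 4πI² = 297·5/99·4/55 = 12/11
take √, sign +1: I = 0.29463840

0.294638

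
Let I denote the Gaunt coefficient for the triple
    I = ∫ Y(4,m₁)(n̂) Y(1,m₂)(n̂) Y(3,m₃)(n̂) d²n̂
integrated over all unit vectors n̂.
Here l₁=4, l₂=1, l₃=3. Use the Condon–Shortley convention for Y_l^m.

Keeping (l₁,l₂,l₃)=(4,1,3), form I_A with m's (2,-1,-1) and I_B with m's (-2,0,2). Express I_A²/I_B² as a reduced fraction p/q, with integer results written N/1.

5/4

Same 4,1,3: normalisation and zero-m 3j drop out of the ratio.
A: Δ: 2! 6! 0! / 9! → 1/252; sum: t=0:+1/96 = 1/96; 3j²(4 1 3; 2 -1 -1) = Δ·Π!·Σ² = 5/84  (sign +1)
B: Δ: 2! 6! 0! / 9! → 1/252; sum: t=1:−1/120 = -1/120; 3j²(4 1 3; -2 0 2) = Δ·Π!·Σ² = 1/21  (sign +1)
I_A²/I_B² = (5/84)/(1/21) = 5/4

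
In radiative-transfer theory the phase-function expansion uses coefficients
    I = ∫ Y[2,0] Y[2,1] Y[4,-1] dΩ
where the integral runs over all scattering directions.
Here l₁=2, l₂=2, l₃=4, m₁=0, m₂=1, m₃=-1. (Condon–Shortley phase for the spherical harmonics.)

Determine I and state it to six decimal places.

-0.220728

Rules hold: Σm=0, L=8 even, 0≤4≤4.
N = 5·5·9 = 225
Δ = 0!·4!·4!/9! = 1/630
Racah Σ t=0..0: t=0:+1/16 = 1/16
⇒ 3j(2 2 4; 0 0 0)² = 2/35, sgn +1
Racah Σ t=0..0: t=0:+1/24 = 1/24
⇒ 3j(2 2 4; 0 1 -1)² = 1/21, sgn -1
4πI² = N·(3j₀)²·(3jₘ)² = 30/49
I = -1·√(0.612245/4π) = -0.22072812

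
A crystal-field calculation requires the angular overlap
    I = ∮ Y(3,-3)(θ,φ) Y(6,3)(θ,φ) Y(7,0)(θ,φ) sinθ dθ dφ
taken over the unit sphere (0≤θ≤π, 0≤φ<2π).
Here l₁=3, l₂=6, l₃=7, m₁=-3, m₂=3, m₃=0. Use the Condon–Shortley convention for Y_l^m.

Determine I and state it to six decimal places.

Checks pass: Σm=0; 16 even; l₃=7∈[3,9].
(2·3+1)(2·6+1)(2·7+1) = 1365
Δ: 2! 4! 10! / 17! → 1/2042040
sum: t=0:+1/207360 t=1:−1/57600 t=2:+1/207360 = -1/129600
3j²(3 6 7; 0 0 0) = Δ·Π!·Σ² = 168/12155  (sign +1)
sum: t=2:+1/1451520 = 1/1451520
3j²(3 6 7; -3 3 0) = Δ·Π!·Σ² = 45/4862  (sign -1)
combine: 4πI² = 1365·168/12155·45/4862 = 79380/454597
take √, sign -1: I = -0.11787924

-0.117879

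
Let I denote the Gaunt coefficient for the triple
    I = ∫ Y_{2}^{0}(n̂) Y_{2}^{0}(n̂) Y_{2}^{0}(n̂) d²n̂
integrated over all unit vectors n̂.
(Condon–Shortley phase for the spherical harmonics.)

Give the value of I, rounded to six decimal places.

m-sum 0 ✓  L=6 even ✓  0≤2≤4 ✓
Π(2lᵢ+1) = 5×5×5 = 125
triangle coeff Δ(2,2,2) = 1/630
Σ_t [0,2]: t=0:+1/8 t=1:−1/1 t=2:+1/8 = -3/4
(3j)²=2/35 [(2 2 2; 0 0 0)], sign=-1
(m-triple is (0,0,0) — same symbol as above.)
⇒ 4πI² = 20/49
I = (+1)√(20/49/(4π)) = 0.18022375

0.180224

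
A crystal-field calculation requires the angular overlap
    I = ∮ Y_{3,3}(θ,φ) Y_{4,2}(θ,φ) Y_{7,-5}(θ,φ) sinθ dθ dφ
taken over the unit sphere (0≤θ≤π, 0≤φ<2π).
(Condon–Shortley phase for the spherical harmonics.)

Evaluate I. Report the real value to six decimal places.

-0.204818

Checks pass: Σm=0; 14 even; l₃=7∈[1,7].
(2·3+1)(2·4+1)(2·7+1) = 945
Δ: 0! 6! 8! / 15! → 1/45045
sum: t=0:+1/20736 = 1/20736
3j²(3 4 7; 0 0 0) = Δ·Π!·Σ² = 35/1287  (sign -1)
sum: t=0:+1/1036800 = 1/1036800
3j²(3 4 7; 3 2 -5) = Δ·Π!·Σ² = 4/195  (sign +1)
combine: 4πI² = 945·35/1287·4/195 = 980/1859
take √, sign -1: I = -0.20481814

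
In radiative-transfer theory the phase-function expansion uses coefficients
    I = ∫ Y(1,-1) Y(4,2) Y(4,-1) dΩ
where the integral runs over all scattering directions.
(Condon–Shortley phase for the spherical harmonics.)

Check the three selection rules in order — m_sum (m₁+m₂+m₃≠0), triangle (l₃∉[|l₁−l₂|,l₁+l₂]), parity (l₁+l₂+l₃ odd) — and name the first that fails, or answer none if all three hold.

azimuthal sum: -1 + 2 − 1 = 0  ✓
3 ≤ 4 ≤ 5 (triangle on l)  ✓
L = 1 + 4 + 4 = 9 (odd)  ✗

parity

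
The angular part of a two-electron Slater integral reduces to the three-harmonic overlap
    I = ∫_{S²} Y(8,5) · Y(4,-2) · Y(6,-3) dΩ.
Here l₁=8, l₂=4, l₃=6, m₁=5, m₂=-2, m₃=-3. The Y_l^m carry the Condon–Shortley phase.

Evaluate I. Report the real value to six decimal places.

Checks pass: Σm=0; 18 even; l₃=6∈[4,12].
(2·8+1)(2·4+1)(2·6+1) = 1989
Δ: 6! 10! 2! / 19! → 1/23279256
sum: t=2:+1/1658880 t=3:−1/518400 t=4:+1/1658880 = -1/1382400
3j²(8 4 6; 0 0 0) = Δ·Π!·Σ² = 504/46189  (sign -1)
sum: t=0:+1/43545600 t=1:−1/9676800 t=2:+1/34836480 = -1/19353600
3j²(8 4 6; 5 -2 -3) = Δ·Π!·Σ² = 243/18088  (sign +1)
combine: 4πI² = 1989·504/46189·243/18088 = 19683/67507
take √, sign -1: I = -0.15232329

-0.152323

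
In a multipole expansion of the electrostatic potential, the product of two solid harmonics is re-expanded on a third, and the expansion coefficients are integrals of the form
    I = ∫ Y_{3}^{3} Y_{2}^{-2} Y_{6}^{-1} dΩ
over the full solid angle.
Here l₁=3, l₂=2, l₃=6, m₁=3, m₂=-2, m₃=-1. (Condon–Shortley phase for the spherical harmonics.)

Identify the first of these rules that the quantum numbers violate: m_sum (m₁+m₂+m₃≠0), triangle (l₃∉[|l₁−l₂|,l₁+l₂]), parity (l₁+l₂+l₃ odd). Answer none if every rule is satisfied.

triangle

Σmᵢ = 0  ✓
l₃∈[|l₁−l₂|,l₁+l₂]=[1,5], have l₃=6  ✗
Σlᵢ = 11 ⇒ odd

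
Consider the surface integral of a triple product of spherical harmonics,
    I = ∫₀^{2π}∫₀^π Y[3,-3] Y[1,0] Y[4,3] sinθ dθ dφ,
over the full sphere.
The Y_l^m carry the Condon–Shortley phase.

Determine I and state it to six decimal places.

-0.162868

Rules hold: Σm=0, L=8 even, 2≤4≤4.
N = 7·3·9 = 189
Δ = 0!·6!·2!/9! = 1/252
Racah Σ t=0..0: t=0:+1/36 = 1/36
⇒ 3j(3 1 4; 0 0 0)² = 4/63, sgn +1
Racah Σ t=0..0: t=0:+1/720 = 1/720
⇒ 3j(3 1 4; -3 0 3)² = 1/36, sgn -1
4πI² = N·(3j₀)²·(3jₘ)² = 1/3
I = -1·√(0.333333/4π) = -0.16286750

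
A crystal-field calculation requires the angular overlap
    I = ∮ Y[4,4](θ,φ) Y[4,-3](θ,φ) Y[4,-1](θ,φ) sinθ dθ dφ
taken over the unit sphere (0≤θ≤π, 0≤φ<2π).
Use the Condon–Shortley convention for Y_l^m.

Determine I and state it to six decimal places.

m-sum 0 ✓  L=12 even ✓  0≤4≤8 ✓
Π(2lᵢ+1) = 9×9×9 = 729
triangle coeff Δ(4,4,4) = 1/450450
Σ_t [0,4]: t=0:+1/13824 t=1:−1/216 t=2:+1/64 t=3:−1/216 t=4:+1/13824 = 5/768
(3j)²=18/1001 [(4 4 4; 0 0 0)], sign=+1
Σ_t [0,0]: t=0:+1/3456 = 1/3456
(3j)²=35/1287 [(4 4 4; 4 -3 -1)], sign=-1
⇒ 4πI² = 7290/20449
I = (-1)√(7290/20449/(4π)) = -0.16843130

-0.168431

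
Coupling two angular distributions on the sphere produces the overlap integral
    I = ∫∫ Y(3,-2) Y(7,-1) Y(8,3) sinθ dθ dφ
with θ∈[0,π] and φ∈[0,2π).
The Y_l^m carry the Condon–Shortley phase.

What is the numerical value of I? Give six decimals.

0.039939

m-sum 0 ✓  L=18 even ✓  4≤8≤10 ✓
Π(2lᵢ+1) = 7×15×17 = 1785
triangle coeff Δ(3,7,8) = 1/5290740
Σ_t [0,2]: t=0:+1/7257600 t=1:−1/2073600 t=2:+1/7257600 = -1/4838400
(3j)²=252/20995 [(3 7 8; 0 0 0)], sign=-1
Σ_t [1,2]: t=1:−1/14515200 t=2:+1/11612160 = 1/58060800
(3j)²=55/58786 [(3 7 8; -2 -1 3)], sign=-1
⇒ 4πI² = 20790/1037153
I = (+1)√(20790/1037153/(4π)) = 0.03993934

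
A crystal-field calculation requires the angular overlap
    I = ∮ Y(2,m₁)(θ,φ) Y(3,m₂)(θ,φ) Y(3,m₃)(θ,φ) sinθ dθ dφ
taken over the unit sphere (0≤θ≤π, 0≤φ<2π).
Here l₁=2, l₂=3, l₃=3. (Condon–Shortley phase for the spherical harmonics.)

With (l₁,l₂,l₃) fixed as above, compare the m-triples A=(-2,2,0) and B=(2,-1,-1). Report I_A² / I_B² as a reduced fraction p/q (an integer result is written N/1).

5/6

Same 2,3,3: normalisation and zero-m 3j drop out of the ratio.
A: Δ: 2! 2! 4! / 9! → 1/3780; sum: t=2:+1/24 = 1/24; 3j²(2 3 3; -2 2 0) = Δ·Π!·Σ² = 1/21  (sign -1)
B: Δ: 2! 2! 4! / 9! → 1/3780; sum: t=0:+1/16 = 1/16; 3j²(2 3 3; 2 -1 -1) = Δ·Π!·Σ² = 2/35  (sign +1)
I_A²/I_B² = (1/21)/(2/35) = 5/6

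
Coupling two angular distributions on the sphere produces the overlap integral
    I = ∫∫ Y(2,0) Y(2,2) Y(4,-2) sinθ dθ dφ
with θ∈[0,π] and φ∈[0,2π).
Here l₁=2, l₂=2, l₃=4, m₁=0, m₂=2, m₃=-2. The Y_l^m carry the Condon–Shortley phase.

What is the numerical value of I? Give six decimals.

0.156078

m-sum 0 ✓  L=8 even ✓  0≤4≤4 ✓
Π(2lᵢ+1) = 5×5×9 = 225
triangle coeff Δ(2,2,4) = 1/630
Σ_t [0,0]: t=0:+1/16 = 1/16
(3j)²=2/35 [(2 2 4; 0 0 0)], sign=+1
Σ_t [0,0]: t=0:+1/96 = 1/96
(3j)²=1/42 [(2 2 4; 0 2 -2)], sign=+1
⇒ 4πI² = 15/49
I = (+1)√(15/49/(4π)) = 0.15607835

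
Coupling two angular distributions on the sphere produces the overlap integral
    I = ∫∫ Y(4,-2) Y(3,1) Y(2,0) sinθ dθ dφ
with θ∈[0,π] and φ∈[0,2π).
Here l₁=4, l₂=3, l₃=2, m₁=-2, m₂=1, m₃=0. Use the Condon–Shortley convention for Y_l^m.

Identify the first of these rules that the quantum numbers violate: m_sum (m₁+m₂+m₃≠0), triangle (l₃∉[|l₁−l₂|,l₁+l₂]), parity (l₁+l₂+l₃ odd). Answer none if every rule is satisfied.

m_sum

m₁+m₂+m₃ = -2 + 1 + 0 = -1  ✗
triangle: |4−3|=1 ≤ l₃=2 ≤ 4+3=7
parity: l₁+l₂+l₃ = 9 is odd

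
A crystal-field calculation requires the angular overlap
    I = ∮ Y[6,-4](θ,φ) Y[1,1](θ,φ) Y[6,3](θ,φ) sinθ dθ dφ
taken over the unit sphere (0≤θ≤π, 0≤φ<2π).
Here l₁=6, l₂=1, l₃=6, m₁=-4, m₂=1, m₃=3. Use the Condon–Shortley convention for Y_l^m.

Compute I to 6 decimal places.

0.000000

l₁+l₂+l₃=13 is odd: 3j(l;000)=0 ⇒ I=0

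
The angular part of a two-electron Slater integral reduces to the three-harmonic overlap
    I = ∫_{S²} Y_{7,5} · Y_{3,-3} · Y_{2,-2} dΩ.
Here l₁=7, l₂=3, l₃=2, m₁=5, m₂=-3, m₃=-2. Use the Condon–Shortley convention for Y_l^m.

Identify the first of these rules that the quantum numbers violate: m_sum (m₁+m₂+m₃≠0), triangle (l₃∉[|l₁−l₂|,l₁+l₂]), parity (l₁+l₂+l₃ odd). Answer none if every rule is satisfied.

azimuthal sum: 5 − 3 − 2 = 0  ✓
4 ≤ 2 ≤ 10 (triangle on l)  ✗
L = 7 + 3 + 2 = 12 (even)

triangle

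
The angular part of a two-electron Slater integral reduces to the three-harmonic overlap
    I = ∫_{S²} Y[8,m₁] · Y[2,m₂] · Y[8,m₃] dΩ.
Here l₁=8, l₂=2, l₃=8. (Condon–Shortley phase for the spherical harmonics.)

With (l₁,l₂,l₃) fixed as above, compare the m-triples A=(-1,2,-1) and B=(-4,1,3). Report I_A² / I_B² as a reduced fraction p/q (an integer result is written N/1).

432/245

Shared (l₁,l₂,l₃)=(8,2,8): N and (l;000)² cancel in I_A²/I_B².
A: Δ = 2!·14!·2!/19! = 1/348840; Racah Σ t=2..2: t=2:+1/101606400 = 1/101606400; ⇒ 3j(8 2 8; -1 2 -1)² = 36/1615, sgn -1
B: Δ = 2!·14!·2!/19! = 1/348840; Racah Σ t=1..2: t=1:−1/479001600 t=2:+1/174182400 = 1/273715200; ⇒ 3j(8 2 8; -4 1 3)² = 49/3876, sgn -1
I_A²/I_B² = (36/1615)/(49/3876) = 432/245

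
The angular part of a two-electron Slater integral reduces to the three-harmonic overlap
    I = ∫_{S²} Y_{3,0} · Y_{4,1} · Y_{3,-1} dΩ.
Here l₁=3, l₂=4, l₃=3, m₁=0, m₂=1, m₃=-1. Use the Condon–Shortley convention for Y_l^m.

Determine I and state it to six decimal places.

-0.099323

Checks pass: Σm=0; 10 even; l₃=3∈[1,7].
(2·3+1)(2·4+1)(2·3+1) = 441
Δ: 4! 2! 4! / 11! → 1/34650
sum: t=1:−1/72 t=2:+1/16 t=3:−1/72 = 5/144
3j²(3 4 3; 0 0 0) = Δ·Π!·Σ² = 2/77  (sign -1)
sum: t=1:−1/288 t=2:+1/24 t=3:−1/48 = 5/288
3j²(3 4 3; 0 1 -1) = Δ·Π!·Σ² = 5/462  (sign +1)
combine: 4πI² = 441·2/77·5/462 = 15/121
take √, sign -1: I = -0.09932258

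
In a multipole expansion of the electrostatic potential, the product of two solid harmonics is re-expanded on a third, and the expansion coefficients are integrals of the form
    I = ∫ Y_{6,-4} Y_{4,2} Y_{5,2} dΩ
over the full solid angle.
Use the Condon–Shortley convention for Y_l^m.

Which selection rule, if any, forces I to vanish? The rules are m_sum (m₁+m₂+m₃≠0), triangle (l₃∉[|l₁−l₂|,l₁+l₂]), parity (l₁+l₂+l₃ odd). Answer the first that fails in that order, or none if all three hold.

m₁+m₂+m₃ = -4 + 2 + 2 = 0  ✓
triangle: |6−4|=2 ≤ l₃=5 ≤ 6+4=10  ✓
parity: l₁+l₂+l₃ = 15 is odd  ✗

parity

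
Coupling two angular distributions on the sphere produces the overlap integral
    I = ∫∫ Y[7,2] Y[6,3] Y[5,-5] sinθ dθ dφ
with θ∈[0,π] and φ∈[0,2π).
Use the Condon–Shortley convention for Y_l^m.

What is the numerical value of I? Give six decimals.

0.140567

m-sum 0 ✓  L=18 even ✓  1≤5≤13 ✓
Π(2lᵢ+1) = 15×13×11 = 2145
triangle coeff Δ(7,6,5) = 1/174594420
Σ_t [2,6]: t=2:+1/4147200 t=3:−1/207360 t=4:+1/82944 t=5:−1/207360 t=6:+1/4147200 = 1/345600
(3j)²=420/46189 [(7 6 5; 0 0 0)], sign=-1
Σ_t [5,5]: t=5:−1/12441600 = -1/12441600
(3j)²=588/46189 [(7 6 5; 2 3 -5)], sign=-1
⇒ 4πI² = 3704400/14919047
I = (+1)√(3704400/14919047/(4π)) = 0.14056703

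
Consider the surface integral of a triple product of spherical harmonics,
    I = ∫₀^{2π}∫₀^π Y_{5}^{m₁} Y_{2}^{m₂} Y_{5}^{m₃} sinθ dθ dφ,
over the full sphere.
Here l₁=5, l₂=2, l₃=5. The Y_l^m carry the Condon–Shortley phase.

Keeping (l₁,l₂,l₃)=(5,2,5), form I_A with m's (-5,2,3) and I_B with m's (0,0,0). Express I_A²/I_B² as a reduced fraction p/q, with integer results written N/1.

Shared (l₁,l₂,l₃)=(5,2,5): N and (l;000)² cancel in I_A²/I_B².
A: Δ = 2!·8!·2!/13! = 1/38610; Racah Σ t=2..2: t=2:+1/161280 = 1/161280; ⇒ 3j(5 2 5; -5 2 3)² = 1/143, sgn +1
B: Δ = 2!·8!·2!/13! = 1/38610; Racah Σ t=0..2: t=0:+1/2880 t=1:−1/576 t=2:+1/2880 = -1/960; ⇒ 3j(5 2 5; 0 0 0)² = 10/429, sgn +1
I_A²/I_B² = (1/143)/(10/429) = 3/10

3/10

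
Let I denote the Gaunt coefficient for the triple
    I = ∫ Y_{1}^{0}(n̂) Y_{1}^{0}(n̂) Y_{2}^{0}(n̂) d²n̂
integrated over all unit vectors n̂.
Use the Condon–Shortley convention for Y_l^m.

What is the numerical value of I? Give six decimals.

0.252313

m-sum 0 ✓  L=4 even ✓  0≤2≤2 ✓
Π(2lᵢ+1) = 3×3×5 = 45
triangle coeff Δ(1,1,2) = 1/30
Σ_t [0,0]: t=0:+1/1 = 1/1
(3j)²=2/15 [(1 1 2; 0 0 0)], sign=+1
(m-triple is (0,0,0) — same symbol as above.)
⇒ 4πI² = 4/5
I = (+1)√(4/5/(4π)) = 0.25231325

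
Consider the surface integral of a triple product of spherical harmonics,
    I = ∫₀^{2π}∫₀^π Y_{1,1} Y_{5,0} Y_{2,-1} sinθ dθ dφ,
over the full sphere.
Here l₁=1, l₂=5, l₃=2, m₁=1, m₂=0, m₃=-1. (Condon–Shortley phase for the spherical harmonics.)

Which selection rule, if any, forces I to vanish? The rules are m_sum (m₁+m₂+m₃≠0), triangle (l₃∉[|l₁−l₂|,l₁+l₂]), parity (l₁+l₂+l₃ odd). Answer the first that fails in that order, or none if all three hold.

Σmᵢ = 0  ✓
l₃∈[|l₁−l₂|,l₁+l₂]=[4,6], have l₃=2  ✗
Σlᵢ = 8 ⇒ even

triangle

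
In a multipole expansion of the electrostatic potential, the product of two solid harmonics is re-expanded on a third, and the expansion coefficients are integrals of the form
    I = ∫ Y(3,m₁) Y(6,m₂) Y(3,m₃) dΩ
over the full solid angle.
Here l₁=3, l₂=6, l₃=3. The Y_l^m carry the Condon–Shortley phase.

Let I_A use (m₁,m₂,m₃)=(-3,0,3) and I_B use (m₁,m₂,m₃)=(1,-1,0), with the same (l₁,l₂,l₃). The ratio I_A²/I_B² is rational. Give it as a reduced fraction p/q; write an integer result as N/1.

1/350

Same 3,6,3: normalisation and zero-m 3j drop out of the ratio.
A: Δ: 6! 0! 6! / 13! → 1/12012; sum: t=6:+1/518400 = 1/518400; 3j²(3 6 3; -3 0 3) = Δ·Π!·Σ² = 1/12012  (sign +1)
B: Δ: 6! 0! 6! / 13! → 1/12012; sum: t=2:+1/1728 = 1/1728; 3j²(3 6 3; 1 -1 0) = Δ·Π!·Σ² = 25/858  (sign -1)
I_A²/I_B² = (1/12012)/(25/858) = 1/350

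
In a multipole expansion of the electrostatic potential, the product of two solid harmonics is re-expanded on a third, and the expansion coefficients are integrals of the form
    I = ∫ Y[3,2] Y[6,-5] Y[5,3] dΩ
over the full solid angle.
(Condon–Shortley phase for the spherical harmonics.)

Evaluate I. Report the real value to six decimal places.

-0.169016

Checks pass: Σm=0; 14 even; l₃=5∈[3,9].
(2·3+1)(2·6+1)(2·5+1) = 1001
Δ: 4! 2! 8! / 15! → 1/675675
sum: t=1:−1/8640 t=2:+1/2304 t=3:−1/8640 = 7/34560
3j²(3 6 5; 0 0 0) = Δ·Π!·Σ² = 7/429  (sign -1)
sum: t=0:+1/120960 t=1:−1/483840 = 1/161280
3j²(3 6 5; 2 -5 3) = Δ·Π!·Σ² = 2/91  (sign +1)
combine: 4πI² = 1001·7/429·2/91 = 14/39
take √, sign -1: I = -0.16901560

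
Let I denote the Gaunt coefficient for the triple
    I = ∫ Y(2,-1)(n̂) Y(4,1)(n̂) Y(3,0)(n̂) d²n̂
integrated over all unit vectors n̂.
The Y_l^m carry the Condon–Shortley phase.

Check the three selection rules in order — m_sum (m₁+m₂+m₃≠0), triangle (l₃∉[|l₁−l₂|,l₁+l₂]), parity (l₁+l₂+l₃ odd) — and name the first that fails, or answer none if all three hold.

parity

m₁+m₂+m₃ = -1 + 1 + 0 = 0  ✓
triangle: |2−4|=2 ≤ l₃=3 ≤ 2+4=6  ✓
parity: l₁+l₂+l₃ = 9 is odd  ✗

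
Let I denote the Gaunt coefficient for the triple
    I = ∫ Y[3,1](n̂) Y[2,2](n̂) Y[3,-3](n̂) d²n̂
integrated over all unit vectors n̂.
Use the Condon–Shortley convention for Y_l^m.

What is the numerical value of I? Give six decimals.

0.132981

m-sum 0 ✓  L=8 even ✓  1≤3≤5 ✓
Π(2lᵢ+1) = 7×5×7 = 245
triangle coeff Δ(3,2,3) = 1/3780
Σ_t [0,2]: t=0:+1/24 t=1:−1/4 t=2:+1/24 = -1/6
(3j)²=4/105 [(3 2 3; 0 0 0)], sign=+1
Σ_t [2,2]: t=2:+1/96 = 1/96
(3j)²=1/42 [(3 2 3; 1 2 -3)], sign=+1
⇒ 4πI² = 2/9
I = (+1)√(2/9/(4π)) = 0.13298076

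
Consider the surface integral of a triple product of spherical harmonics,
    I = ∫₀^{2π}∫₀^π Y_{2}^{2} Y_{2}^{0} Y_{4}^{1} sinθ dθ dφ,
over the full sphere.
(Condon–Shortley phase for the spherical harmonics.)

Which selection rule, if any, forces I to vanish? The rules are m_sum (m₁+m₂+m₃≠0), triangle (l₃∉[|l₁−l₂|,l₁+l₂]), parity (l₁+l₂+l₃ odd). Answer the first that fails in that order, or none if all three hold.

m₁+m₂+m₃ = 2 + 0 + 1 = 3  ✗
triangle: |2−2|=0 ≤ l₃=4 ≤ 2+2=4
parity: l₁+l₂+l₃ = 8 is even

m_sum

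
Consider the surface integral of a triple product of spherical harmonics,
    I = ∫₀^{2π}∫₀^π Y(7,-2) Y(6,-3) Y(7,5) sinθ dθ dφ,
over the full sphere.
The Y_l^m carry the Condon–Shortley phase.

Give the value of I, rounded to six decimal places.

m-sum 0 ✓  L=20 even ✓  1≤7≤13 ✓
Π(2lᵢ+1) = 15×13×15 = 2925
triangle coeff Δ(7,6,7) = 1/2444321880
Σ_t [0,6]: t=0:+1/2612736000 t=1:−1/20736000 t=2:+1/1658880 t=3:−1/746496 t=4:+1/1658880 t=5:−1/20736000 t=6:+1/2612736000 = -1/4354560
(3j)²=1000/138567 [(7 6 7; 0 0 0)], sign=+1
Σ_t [1,3]: t=1:−1/232243200 t=2:+1/29030400 t=3:−1/37324800 = 1/298598400
(3j)²=7/16796 [(7 6 7; -2 -3 5)], sign=+1
⇒ 4πI² = 131250/14919047
I = (+1)√(131250/14919047/(4π)) = 0.02645905

0.026459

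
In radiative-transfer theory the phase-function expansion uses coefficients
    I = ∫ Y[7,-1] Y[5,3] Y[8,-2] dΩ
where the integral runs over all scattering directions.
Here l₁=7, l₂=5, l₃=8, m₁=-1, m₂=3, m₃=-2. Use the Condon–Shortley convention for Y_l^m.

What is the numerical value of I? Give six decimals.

-0.094402

m-sum 0 ✓  L=20 even ✓  2≤8≤12 ✓
Π(2lᵢ+1) = 15×11×17 = 2805
triangle coeff Δ(7,5,8) = 1/814773960
Σ_t [0,4]: t=0:+1/87091200 t=1:−1/4976640 t=2:+1/2073600 t=3:−1/4976640 t=4:+1/87091200 = 1/9676800
(3j)²=360/46189 [(7 5 8; 0 0 0)], sign=+1
Σ_t [2,4]: t=2:+1/49766400 t=3:−1/10368000 t=4:+1/19906560 = -13/497664000
(3j)²=91/17765 [(7 5 8; -1 3 -2)], sign=-1
⇒ 4πI² = 7560/67507
I = (-1)√(7560/67507/(4π)) = -0.09440208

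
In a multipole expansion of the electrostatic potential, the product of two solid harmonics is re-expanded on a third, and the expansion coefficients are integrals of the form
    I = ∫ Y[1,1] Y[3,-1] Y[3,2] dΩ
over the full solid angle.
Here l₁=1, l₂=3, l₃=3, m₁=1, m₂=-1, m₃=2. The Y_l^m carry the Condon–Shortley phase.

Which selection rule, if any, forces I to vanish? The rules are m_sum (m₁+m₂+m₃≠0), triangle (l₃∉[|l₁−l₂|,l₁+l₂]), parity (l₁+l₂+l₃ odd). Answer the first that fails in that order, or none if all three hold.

azimuthal sum: 1 − 1 + 2 = 2  ✗
2 ≤ 3 ≤ 4 (triangle on l)
L = 1 + 3 + 3 = 7 (odd)

m_sum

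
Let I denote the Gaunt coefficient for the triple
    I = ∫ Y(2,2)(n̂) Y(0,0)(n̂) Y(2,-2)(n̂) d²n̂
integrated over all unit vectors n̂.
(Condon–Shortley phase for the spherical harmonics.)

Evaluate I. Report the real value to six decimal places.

0.282095

Checks pass: Σm=0; 4 even; l₃=2∈[2,2].
(2·2+1)(2·0+1)(2·2+1) = 25
Δ: 0! 4! 0! / 5! → 1/5
sum: t=0:+1/4 = 1/4
3j²(2 0 2; 0 0 0) = Δ·Π!·Σ² = 1/5  (sign +1)
sum: t=0:+1/24 = 1/24
3j²(2 0 2; 2 0 -2) = Δ·Π!·Σ² = 1/5  (sign +1)
combine: 4πI² = 25·1/5·1/5 = 1/1
take √, sign +1: I = 0.28209479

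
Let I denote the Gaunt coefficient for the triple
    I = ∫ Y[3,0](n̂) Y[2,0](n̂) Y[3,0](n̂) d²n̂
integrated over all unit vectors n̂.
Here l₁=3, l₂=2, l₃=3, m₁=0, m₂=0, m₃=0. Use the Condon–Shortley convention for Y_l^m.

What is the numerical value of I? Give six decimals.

0.168209

m-sum 0 ✓  L=8 even ✓  1≤3≤5 ✓
Π(2lᵢ+1) = 7×5×7 = 245
triangle coeff Δ(3,2,3) = 1/3780
Σ_t [0,2]: t=0:+1/24 t=1:−1/4 t=2:+1/24 = -1/6
(3j)²=4/105 [(3 2 3; 0 0 0)], sign=+1
(m-triple is (0,0,0) — same symbol as above.)
⇒ 4πI² = 16/45
I = (+1)√(16/45/(4π)) = 0.16820883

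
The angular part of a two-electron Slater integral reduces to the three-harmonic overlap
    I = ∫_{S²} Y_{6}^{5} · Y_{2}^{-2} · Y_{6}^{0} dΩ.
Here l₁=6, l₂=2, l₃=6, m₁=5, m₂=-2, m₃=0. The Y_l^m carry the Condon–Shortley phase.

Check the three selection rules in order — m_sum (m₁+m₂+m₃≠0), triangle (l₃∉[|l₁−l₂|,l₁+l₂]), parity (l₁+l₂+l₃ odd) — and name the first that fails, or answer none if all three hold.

m_sum

azimuthal sum: 5 − 2 + 0 = 3  ✗
4 ≤ 6 ≤ 8 (triangle on l)
L = 6 + 2 + 6 = 14 (even)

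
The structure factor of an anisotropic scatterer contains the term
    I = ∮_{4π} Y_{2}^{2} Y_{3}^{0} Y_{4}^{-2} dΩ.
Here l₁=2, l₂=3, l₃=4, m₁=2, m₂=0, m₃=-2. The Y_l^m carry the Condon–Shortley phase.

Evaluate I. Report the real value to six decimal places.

Σlᵢ=9 odd — θ-integrand is odd under cosθ→−cosθ; I=0

0.000000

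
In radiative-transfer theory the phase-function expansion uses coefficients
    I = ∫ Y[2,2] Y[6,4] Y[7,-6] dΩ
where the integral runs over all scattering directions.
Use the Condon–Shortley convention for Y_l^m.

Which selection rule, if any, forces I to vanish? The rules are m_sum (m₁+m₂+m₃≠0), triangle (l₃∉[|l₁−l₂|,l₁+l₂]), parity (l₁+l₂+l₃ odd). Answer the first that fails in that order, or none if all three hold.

Σmᵢ = 0  ✓
l₃∈[|l₁−l₂|,l₁+l₂]=[4,8], have l₃=7  ✓
Σlᵢ = 15 ⇒ odd  ✗

parity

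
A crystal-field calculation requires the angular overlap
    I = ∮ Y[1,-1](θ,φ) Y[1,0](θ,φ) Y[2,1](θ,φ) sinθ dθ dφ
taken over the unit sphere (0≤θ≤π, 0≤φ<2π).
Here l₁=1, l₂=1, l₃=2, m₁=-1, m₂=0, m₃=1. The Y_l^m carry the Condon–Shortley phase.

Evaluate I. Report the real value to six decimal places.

Checks pass: Σm=0; 4 even; l₃=2∈[0,2].
(2·1+1)(2·1+1)(2·2+1) = 45
Δ: 0! 2! 2! / 5! → 1/30
sum: t=0:+1/1 = 1/1
3j²(1 1 2; 0 0 0) = Δ·Π!·Σ² = 2/15  (sign +1)
sum: t=0:+1/2 = 1/2
3j²(1 1 2; -1 0 1) = Δ·Π!·Σ² = 1/10  (sign -1)
combine: 4πI² = 45·2/15·1/10 = 3/5
take √, sign -1: I = -0.21850969

-0.218510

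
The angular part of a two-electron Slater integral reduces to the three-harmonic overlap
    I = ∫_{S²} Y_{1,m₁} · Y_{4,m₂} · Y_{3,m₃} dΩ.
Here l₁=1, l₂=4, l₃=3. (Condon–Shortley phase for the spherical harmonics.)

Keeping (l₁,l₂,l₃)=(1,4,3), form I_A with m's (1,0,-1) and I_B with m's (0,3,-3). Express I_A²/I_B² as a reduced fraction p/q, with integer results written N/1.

6/7

Same 1,4,3: normalisation and zero-m 3j drop out of the ratio.
A: Δ: 2! 0! 6! / 9! → 1/252; sum: t=0:+1/96 = 1/96; 3j²(1 4 3; 1 0 -1) = Δ·Π!·Σ² = 1/42  (sign +1)
B: Δ: 2! 0! 6! / 9! → 1/252; sum: t=1:−1/720 = -1/720; 3j²(1 4 3; 0 3 -3) = Δ·Π!·Σ² = 1/36  (sign -1)
I_A²/I_B² = (1/42)/(1/36) = 6/7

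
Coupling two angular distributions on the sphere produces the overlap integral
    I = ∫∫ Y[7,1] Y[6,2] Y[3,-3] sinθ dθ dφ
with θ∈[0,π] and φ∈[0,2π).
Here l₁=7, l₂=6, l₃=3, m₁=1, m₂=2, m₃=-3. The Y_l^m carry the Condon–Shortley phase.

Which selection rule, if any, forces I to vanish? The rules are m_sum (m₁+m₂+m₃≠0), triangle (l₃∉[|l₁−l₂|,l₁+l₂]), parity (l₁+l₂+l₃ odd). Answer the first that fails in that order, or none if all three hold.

none

m₁+m₂+m₃ = 1 + 2 − 3 = 0  ✓
triangle: |7−6|=1 ≤ l₃=3 ≤ 7+6=13  ✓
parity: l₁+l₂+l₃ = 16 is even  ✓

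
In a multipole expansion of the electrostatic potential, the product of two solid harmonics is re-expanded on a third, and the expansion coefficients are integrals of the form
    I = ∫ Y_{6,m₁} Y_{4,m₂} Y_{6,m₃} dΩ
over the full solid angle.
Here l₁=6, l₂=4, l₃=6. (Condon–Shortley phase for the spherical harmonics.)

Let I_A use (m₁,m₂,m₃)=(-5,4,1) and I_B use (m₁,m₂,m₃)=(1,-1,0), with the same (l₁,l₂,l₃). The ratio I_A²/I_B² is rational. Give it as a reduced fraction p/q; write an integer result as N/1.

11/2

l's match ⇒ only the (l;m) 3-j factors differ between A and B.
A: triangle coeff Δ(6,4,6) = 1/15315300; Σ_t [4,4]: t=4:+1/2903040 = 1/2903040; (3j)²=5/663 [(6 4 6; -5 4 1)], sign=-1
B: triangle coeff Δ(6,4,6) = 1/15315300; Σ_t [0,3]: t=0:+1/103680 t=1:−1/13824 t=2:+1/17280 t=3:−1/207360 = -1/103680; (3j)²=10/7293 [(6 4 6; 1 -1 0)], sign=-1
I_A²/I_B² = (5/663)/(10/7293) = 11/2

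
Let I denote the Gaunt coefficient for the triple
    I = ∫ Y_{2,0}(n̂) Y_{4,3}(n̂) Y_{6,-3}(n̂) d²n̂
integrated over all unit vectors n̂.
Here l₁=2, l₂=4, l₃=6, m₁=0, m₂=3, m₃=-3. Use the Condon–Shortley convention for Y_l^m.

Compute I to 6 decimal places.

Rules hold: Σm=0, L=12 even, 2≤6≤6.
N = 5·9·13 = 585
Δ = 0!·4!·8!/13! = 1/6435
Racah Σ t=0..0: t=0:+1/2304 = 1/2304
⇒ 3j(2 4 6; 0 0 0)² = 5/143, sgn +1
Racah Σ t=0..0: t=0:+1/20160 = 1/20160
⇒ 3j(2 4 6; 0 3 -3)² = 12/715, sgn -1
4πI² = N·(3j₀)²·(3jₘ)² = 540/1573
I = -1·√(0.343293/4π) = -0.16528277

-0.165283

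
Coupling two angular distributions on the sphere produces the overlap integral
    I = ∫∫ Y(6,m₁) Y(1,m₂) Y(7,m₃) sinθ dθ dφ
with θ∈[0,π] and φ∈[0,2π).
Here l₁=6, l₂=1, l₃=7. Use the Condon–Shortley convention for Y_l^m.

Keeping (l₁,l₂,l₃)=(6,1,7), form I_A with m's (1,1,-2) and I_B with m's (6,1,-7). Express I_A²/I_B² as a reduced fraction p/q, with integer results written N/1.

Same 6,1,7: normalisation and zero-m 3j drop out of the ratio.
A: Δ: 0! 12! 2! / 15! → 1/1365; sum: t=0:+1/1209600 = 1/1209600; 3j²(6 1 7; 1 1 -2) = Δ·Π!·Σ² = 12/455  (sign -1)
B: Δ: 0! 12! 2! / 15! → 1/1365; sum: t=0:+1/958003200 = 1/958003200; 3j²(6 1 7; 6 1 -7) = Δ·Π!·Σ² = 1/15  (sign +1)
I_A²/I_B² = (12/455)/(1/15) = 36/91

36/91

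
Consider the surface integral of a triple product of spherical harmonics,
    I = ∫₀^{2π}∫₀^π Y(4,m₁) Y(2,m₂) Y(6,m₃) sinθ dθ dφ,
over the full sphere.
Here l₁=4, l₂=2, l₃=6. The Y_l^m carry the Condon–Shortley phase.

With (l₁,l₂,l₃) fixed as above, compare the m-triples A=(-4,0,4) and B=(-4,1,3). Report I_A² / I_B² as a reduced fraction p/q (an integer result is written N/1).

5/1

Shared (l₁,l₂,l₃)=(4,2,6): N and (l;000)² cancel in I_A²/I_B².
A: Δ = 0!·8!·4!/13! = 1/6435; Racah Σ t=0..0: t=0:+1/161280 = 1/161280; ⇒ 3j(4 2 6; -4 0 4)² = 1/143, sgn +1
B: Δ = 0!·8!·4!/13! = 1/6435; Racah Σ t=0..0: t=0:+1/241920 = 1/241920; ⇒ 3j(4 2 6; -4 1 3)² = 1/715, sgn -1
I_A²/I_B² = (1/143)/(1/715) = 5/1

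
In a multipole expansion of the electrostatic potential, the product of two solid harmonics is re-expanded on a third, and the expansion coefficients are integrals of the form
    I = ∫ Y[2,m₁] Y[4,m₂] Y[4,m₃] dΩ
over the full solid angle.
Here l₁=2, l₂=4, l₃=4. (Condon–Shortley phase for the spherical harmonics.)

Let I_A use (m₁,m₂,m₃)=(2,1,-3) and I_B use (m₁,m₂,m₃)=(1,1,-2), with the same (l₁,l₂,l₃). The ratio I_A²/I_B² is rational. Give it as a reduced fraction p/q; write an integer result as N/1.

14/9

l's match ⇒ only the (l;m) 3-j factors differ between A and B.
A: triangle coeff Δ(2,4,4) = 1/13860; Σ_t [0,0]: t=0:+1/480 = 1/480; (3j)²=3/110 [(2 4 4; 2 1 -3)], sign=-1
B: triangle coeff Δ(2,4,4) = 1/13860; Σ_t [0,1]: t=0:+1/240 t=1:−1/96 = -1/160; (3j)²=27/1540 [(2 4 4; 1 1 -2)], sign=-1
I_A²/I_B² = (3/110)/(27/1540) = 14/9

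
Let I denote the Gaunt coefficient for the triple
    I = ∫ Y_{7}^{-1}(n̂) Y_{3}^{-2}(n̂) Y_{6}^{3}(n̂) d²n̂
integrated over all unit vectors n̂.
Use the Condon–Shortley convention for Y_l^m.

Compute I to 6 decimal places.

0.167202

Checks pass: Σm=0; 16 even; l₃=6∈[4,10].
(2·7+1)(2·3+1)(2·6+1) = 1365
Δ: 4! 10! 2! / 17! → 1/2042040
sum: t=1:−1/207360 t=2:+1/57600 t=3:−1/207360 = 1/129600
3j²(7 3 6; 0 0 0) = Δ·Π!·Σ² = 168/12155  (sign +1)
sum: t=0:+1/1935360 t=1:−1/362880 = -13/5806080
3j²(7 3 6; -1 -2 3) = Δ·Π!·Σ² = 195/10472  (sign +1)
combine: 4πI² = 1365·168/12155·195/10472 = 12285/34969
take √, sign +1: I = 0.16720184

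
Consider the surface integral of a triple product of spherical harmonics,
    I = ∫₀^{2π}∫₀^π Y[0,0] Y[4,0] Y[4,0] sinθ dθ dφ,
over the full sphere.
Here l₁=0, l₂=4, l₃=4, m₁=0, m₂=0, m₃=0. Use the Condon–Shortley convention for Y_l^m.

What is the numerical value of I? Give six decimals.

Rules hold: Σm=0, L=8 even, 4≤4≤4.
N = 1·9·9 = 81
Δ = 0!·0!·8!/9! = 1/9
Racah Σ t=0..0: t=0:+1/576 = 1/576
⇒ 3j(0 4 4; 0 0 0)² = 1/9, sgn +1
(m-triple is (0,0,0) — same symbol as above.)
4πI² = N·(3j₀)²·(3jₘ)² = 1/1
I = +1·√(1/4π) = 0.28209479

0.282095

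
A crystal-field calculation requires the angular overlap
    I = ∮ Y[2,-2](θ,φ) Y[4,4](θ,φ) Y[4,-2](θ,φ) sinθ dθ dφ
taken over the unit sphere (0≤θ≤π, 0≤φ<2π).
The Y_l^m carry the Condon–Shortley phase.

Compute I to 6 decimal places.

m-sum 0 ✓  L=10 even ✓  2≤4≤6 ✓
Π(2lᵢ+1) = 5×9×9 = 405
triangle coeff Δ(2,4,4) = 1/13860
Σ_t [0,2]: t=0:+1/192 t=1:−1/36 t=2:+1/192 = -5/288
(3j)²=20/693 [(2 4 4; 0 0 0)], sign=-1
Σ_t [2,2]: t=2:+1/2880 = 1/2880
(3j)²=2/165 [(2 4 4; -2 4 -2)], sign=+1
⇒ 4πI² = 120/847
I = (-1)√(120/847/(4π)) = -0.10618031

-0.106180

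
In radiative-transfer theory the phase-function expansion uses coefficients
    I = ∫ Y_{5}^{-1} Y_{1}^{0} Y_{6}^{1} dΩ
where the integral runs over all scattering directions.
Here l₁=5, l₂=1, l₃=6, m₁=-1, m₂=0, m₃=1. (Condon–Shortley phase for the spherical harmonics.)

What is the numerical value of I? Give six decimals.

-0.241725

Rules hold: Σm=0, L=12 even, 4≤6≤6.
N = 11·3·13 = 429
Δ = 0!·10!·2!/13! = 1/858
Racah Σ t=0..0: t=0:+1/14400 = 1/14400
⇒ 3j(5 1 6; 0 0 0)² = 6/143, sgn +1
Racah Σ t=0..0: t=0:+1/17280 = 1/17280
⇒ 3j(5 1 6; -1 0 1)² = 35/858, sgn -1
4πI² = N·(3j₀)²·(3jₘ)² = 105/143
I = -1·√(0.734266/4π) = -0.24172507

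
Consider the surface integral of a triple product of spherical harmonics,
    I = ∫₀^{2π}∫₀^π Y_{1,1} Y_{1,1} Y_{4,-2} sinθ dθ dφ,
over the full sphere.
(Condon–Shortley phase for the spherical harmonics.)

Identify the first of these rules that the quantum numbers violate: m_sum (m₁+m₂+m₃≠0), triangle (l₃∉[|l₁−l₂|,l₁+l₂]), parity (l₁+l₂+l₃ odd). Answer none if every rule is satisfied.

m₁+m₂+m₃ = 1 + 1 − 2 = 0  ✓
triangle: |1−1|=0 ≤ l₃=4 ≤ 1+1=2  ✗
parity: l₁+l₂+l₃ = 6 is even

triangle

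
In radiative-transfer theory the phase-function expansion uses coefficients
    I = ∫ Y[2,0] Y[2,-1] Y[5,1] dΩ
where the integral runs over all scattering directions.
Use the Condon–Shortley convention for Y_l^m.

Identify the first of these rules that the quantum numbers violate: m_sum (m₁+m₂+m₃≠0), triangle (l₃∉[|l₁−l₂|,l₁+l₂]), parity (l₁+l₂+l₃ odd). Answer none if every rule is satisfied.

azimuthal sum: 0 − 1 + 1 = 0  ✓
0 ≤ 5 ≤ 4 (triangle on l)  ✗
L = 2 + 2 + 5 = 9 (odd)

triangle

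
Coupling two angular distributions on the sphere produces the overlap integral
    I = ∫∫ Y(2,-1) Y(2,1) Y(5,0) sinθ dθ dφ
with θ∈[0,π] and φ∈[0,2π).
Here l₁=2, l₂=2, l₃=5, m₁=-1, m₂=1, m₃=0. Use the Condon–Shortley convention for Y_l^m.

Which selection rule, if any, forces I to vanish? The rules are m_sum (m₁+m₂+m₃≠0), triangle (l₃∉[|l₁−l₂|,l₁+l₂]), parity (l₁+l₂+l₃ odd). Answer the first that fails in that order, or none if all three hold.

triangle

Σmᵢ = 0  ✓
l₃∈[|l₁−l₂|,l₁+l₂]=[0,4], have l₃=5  ✗
Σlᵢ = 9 ⇒ odd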